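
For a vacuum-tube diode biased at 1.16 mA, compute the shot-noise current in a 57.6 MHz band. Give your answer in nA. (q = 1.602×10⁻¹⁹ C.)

146 nA

I_n = √(2qI·B)
2qI·B = 2 × 1.602×10⁻¹⁹ × 1.16×10⁻³ × 5.76×10⁷ = 2.14×10⁻¹⁴ A²
I_n = √(2.14×10⁻¹⁴) = 1.46×10⁻⁷ A = 146 nA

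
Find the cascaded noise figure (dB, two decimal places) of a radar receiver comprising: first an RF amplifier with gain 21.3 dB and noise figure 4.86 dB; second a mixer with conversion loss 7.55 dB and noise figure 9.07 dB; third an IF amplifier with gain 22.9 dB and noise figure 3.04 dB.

4.99 dB

Convert to linear (a loss of L dB is a gain of −L dB): F_i = 10^(NF_i/10), G_i = 10^(G_i,dB/10)
  Stage 1: F_1 = 10^(4.86/10) = 3.062, G_1 = 10^(21.3/10) = 134.9
  Stage 2: F_2 = 10^(9.07/10) = 8.072, G_2 = 10^(−7.55/10) = 0.1758
  Stage 3: F_3 = 10^(3.04/10) = 2.014, G_3 = 10^(22.9/10) = 195.0
Friis cascade:
  F = 3.062 + (8.072 − 1)/134.9 + (2.014 − 1)/23.71 = 3.157
NF = 10 log₁₀(3.157) = 4.99 dB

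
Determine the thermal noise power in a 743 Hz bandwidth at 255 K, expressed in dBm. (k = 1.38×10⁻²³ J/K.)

−145.8 dBm

P_n = kTB = 1.38×10⁻²³ × 255 × 7.43×10² = 2.61×10⁻¹⁸ W
In dBm: 10 log₁₀(2.61×10⁻¹⁸ / 10⁻³) = −145.8 dBm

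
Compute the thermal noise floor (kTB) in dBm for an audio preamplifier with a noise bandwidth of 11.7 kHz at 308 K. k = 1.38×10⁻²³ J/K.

P_n = kTB = 1.38×10⁻²³ × 308 × 1.17×10⁴ = 4.97×10⁻¹⁷ W
In dBm: 10 log₁₀(4.97×10⁻¹⁷ / 10⁻³) = −133.0 dBm

−133.0 dBm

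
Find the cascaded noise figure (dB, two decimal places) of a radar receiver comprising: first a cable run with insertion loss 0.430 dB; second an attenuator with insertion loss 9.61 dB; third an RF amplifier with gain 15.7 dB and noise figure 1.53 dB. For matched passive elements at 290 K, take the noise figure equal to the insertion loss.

11.57 dB

Convert to linear (a loss of L dB is a gain of −L dB): F_i = 10^(NF_i/10), G_i = 10^(G_i,dB/10)
  Stage 1: F_1 = 10^(0.430/10) = 1.104, G_1 = 10^(−0.430/10) = 0.9057
  Stage 2: F_2 = 10^(9.61/10) = 9.141, G_2 = 10^(−9.61/10) = 0.1094
  Stage 3: F_3 = 10^(1.53/10) = 1.422, G_3 = 10^(15.7/10) = 37.15
Friis cascade:
  F = 1.104 + (9.141 − 1)/0.9057 + (1.422 − 1)/0.09908 = 14.35
NF = 10 log₁₀(14.35) = 11.57 dB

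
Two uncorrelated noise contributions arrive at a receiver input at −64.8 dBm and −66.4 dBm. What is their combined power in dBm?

Convert to linear, add, convert back:
P₁ = 3.31×10⁻¹⁰ W, P₂ = 2.29×10⁻¹⁰ W
P_tot = 5.60×10⁻¹⁰ W → 10 log₁₀(P_tot / 10⁻³) = −62.5 dBm

−62.5 dBm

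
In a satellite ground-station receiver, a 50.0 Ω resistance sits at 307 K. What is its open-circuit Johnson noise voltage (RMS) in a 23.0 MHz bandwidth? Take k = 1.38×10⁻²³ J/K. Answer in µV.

4.41 µV

V_n = √(4kTRB)
4kTRB = 4 × 1.38×10⁻²³ × 307 × 5.00×10¹ × 2.30×10⁷ = 1.95×10⁻¹¹ V²
V_n = √(1.95×10⁻¹¹) = 4.41×10⁻⁶ V = 4.41 µV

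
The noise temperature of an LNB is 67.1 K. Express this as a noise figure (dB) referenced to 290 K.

0.904 dB

F = 1 + T_e/T₀ = 1 + 67.1/290 = 1.23138
NF = 10 log₁₀(1.23138) = 0.904 dB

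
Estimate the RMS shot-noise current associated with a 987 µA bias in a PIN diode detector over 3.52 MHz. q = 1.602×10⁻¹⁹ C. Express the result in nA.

I_n = √(2qI·B)
2qI·B = 2 × 1.602×10⁻¹⁹ × 9.87×10⁻⁴ × 3.52×10⁶ = 1.11×10⁻¹⁵ A²
I_n = √(1.11×10⁻¹⁵) = 3.34×10⁻⁸ A = 33.4 nA

33.4 nA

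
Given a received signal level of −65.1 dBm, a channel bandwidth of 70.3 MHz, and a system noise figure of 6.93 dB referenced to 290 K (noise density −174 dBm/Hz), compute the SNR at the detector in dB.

23.5 dB

Noise floor: N = −174 + 10 log₁₀(B) + NF
10 log₁₀(7.03×10⁷) = 78.47 dB
N = −174 + 78.47 + 6.93 = −88.60 dBm
SNR = P_sig − N = −65.1 − (−88.60) = 23.50 dB → 23.5 dB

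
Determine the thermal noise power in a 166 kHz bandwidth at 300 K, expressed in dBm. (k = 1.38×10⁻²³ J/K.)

−121.6 dBm

P_n = kTB = 1.38×10⁻²³ × 300 × 1.66×10⁵ = 6.87×10⁻¹⁶ W
In dBm: 10 log₁₀(6.87×10⁻¹⁶ / 10⁻³) = −121.6 dBm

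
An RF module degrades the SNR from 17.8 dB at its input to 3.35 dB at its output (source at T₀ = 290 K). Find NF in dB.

NF (dB) = SNR_in(dB) − SNR_out(dB) when the source is at T₀
NF = 17.8 − 3.35 = 14.45 dB

14.45 dB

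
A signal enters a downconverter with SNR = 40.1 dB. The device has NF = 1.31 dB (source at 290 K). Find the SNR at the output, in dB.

By definition F = SNR_in/SNR_out, so in dB: SNR_out = SNR_in − NF
SNR_out = 40.1 − 1.31 = 38.79 dB

38.79 dB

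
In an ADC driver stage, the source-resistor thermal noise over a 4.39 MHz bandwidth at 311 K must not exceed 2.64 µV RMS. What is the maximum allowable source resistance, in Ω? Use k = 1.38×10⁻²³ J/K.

92.5 Ω

Johnson–Nyquist: V_n = √(4kTRB) ⇒ R = V_n² / (4kTB)
4kTB = 4 × 1.38×10⁻²³ × 311 × 4.39×10⁶ = 7.54×10⁻¹⁴
R = (2.64×10⁻⁶)² / 7.54×10⁻¹⁴ = 9.25×10¹ Ω = 92.5 Ω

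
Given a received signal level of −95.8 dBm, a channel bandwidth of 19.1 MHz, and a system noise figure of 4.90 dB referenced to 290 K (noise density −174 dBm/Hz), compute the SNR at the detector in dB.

Noise floor: N = −174 + 10 log₁₀(B) + NF
10 log₁₀(1.91×10⁷) = 72.81 dB
N = −174 + 72.81 + 4.90 = −96.29 dBm
SNR = P_sig − N = −95.8 − (−96.29) = 0.49 dB → 0.5 dB

0.5 dB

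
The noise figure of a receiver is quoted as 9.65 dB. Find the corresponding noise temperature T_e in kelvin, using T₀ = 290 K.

2385 K

F = 10^(9.65/10) = 9.22571
T_e = (F − 1)·T₀ = (9.22571 − 1) × 290 = 2385 K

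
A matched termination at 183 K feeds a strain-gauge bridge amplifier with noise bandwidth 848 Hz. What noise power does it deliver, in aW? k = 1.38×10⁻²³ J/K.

P_n = kTB = 1.38×10⁻²³ × 183 × 8.48×10² = 2.14×10⁻¹⁸ W = 2.14 aW

2.14 aW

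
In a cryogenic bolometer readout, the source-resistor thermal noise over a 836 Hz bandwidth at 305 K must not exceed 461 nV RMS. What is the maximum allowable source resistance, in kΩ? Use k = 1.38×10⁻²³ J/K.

15.1 kΩ

Johnson–Nyquist: V_n = √(4kTRB) ⇒ R = V_n² / (4kTB)
4kTB = 4 × 1.38×10⁻²³ × 305 × 8.36×10² = 1.41×10⁻¹⁷
R = (4.61×10⁻⁷)² / 1.41×10⁻¹⁷ = 1.51×10⁴ Ω = 15.1 kΩ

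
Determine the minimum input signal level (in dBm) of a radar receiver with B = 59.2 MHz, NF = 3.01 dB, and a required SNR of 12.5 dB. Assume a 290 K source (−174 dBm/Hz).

Sensitivity = −174 + 10 log₁₀(B) + NF + SNR_min
= −174 + 77.72 + 3.01 + 12.5
= −80.77 dBm → −80.8 dBm

−80.8 dBm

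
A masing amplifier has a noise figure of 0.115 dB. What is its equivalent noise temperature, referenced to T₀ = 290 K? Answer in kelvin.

7.78 K

F = 10^(0.115/10) = 1.02683
T_e = (F − 1)·T₀ = (1.02683 − 1) × 290 = 7.78 K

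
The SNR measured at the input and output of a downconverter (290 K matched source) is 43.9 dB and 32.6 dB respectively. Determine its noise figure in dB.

11.3 dB

NF (dB) = SNR_in(dB) − SNR_out(dB) when the source is at T₀
NF = 43.9 − 32.6 = 11.3 dB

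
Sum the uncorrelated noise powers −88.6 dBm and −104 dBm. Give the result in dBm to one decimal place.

Convert to linear, add, convert back:
P₁ = 1.38×10⁻¹² W, P₂ = 3.98×10⁻¹⁴ W
P_tot = 1.42×10⁻¹² W → 10 log₁₀(P_tot / 10⁻³) = −88.5 dBm

−88.5 dBm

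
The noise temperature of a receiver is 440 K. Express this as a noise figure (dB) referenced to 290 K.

F = 1 + T_e/T₀ = 1 + 440/290 = 2.51724
NF = 10 log₁₀(2.51724) = 4.01 dB

4.01 dB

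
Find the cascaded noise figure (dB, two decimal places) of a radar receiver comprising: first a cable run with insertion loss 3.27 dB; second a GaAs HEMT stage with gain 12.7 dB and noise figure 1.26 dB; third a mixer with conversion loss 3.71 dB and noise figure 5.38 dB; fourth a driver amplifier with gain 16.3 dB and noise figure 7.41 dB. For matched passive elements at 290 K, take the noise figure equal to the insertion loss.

6.36 dB

Convert to linear (a loss of L dB is a gain of −L dB): F_i = 10^(NF_i/10), G_i = 10^(G_i,dB/10)
  Stage 1: F_1 = 10^(3.27/10) = 2.123, G_1 = 10^(−3.27/10) = 0.4710
  Stage 2: F_2 = 10^(1.26/10) = 1.337, G_2 = 10^(12.7/10) = 18.62
  Stage 3: F_3 = 10^(5.38/10) = 3.451, G_3 = 10^(−3.71/10) = 0.4256
  Stage 4: F_4 = 10^(7.41/10) = 5.508, G_4 = 10^(16.3/10) = 42.66
Friis cascade:
  F = 2.123 + (1.337 − 1)/0.4710 + (3.451 − 1)/8.770 + (5.508 − 1)/3.733 = 4.325
NF = 10 log₁₀(4.325) = 6.36 dB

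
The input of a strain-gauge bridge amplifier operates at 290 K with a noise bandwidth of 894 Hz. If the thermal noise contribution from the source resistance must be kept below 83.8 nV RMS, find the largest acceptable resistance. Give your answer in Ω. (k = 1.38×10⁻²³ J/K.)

491 Ω

Johnson–Nyquist: V_n = √(4kTRB) ⇒ R = V_n² / (4kTB)
4kTB = 4 × 1.38×10⁻²³ × 290 × 8.94×10² = 1.43×10⁻¹⁷
R = (8.38×10⁻⁸)² / 1.43×10⁻¹⁷ = 4.91×10² Ω = 491 Ω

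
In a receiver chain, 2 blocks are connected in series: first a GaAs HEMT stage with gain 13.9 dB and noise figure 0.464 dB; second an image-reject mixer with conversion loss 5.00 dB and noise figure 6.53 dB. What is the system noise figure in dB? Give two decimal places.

0.99 dB

Convert to linear (a loss of L dB is a gain of −L dB): F_i = 10^(NF_i/10), G_i = 10^(G_i,dB/10)
  Stage 1: F_1 = 10^(0.464/10) = 1.113, G_1 = 10^(13.9/10) = 24.55
  Stage 2: F_2 = 10^(6.53/10) = 4.498, G_2 = 10^(−5.00/10) = 0.3162
Friis cascade:
  F = 1.113 + (4.498 − 1)/24.55 = 1.255
NF = 10 log₁₀(1.255) = 0.99 dB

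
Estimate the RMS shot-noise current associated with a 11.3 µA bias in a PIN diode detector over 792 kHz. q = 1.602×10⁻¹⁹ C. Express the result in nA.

I_n = √(2qI·B)
2qI·B = 2 × 1.602×10⁻¹⁹ × 1.13×10⁻⁵ × 7.92×10⁵ = 2.87×10⁻¹⁸ A²
I_n = √(2.87×10⁻¹⁸) = 1.69×10⁻⁹ A = 1.69 nA

1.69 nA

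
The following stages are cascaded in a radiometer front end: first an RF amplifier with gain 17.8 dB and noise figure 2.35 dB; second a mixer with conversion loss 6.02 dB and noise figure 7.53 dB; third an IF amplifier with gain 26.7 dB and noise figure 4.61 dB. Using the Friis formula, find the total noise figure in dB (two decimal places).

Convert to linear (a loss of L dB is a gain of −L dB): F_i = 10^(NF_i/10), G_i = 10^(G_i,dB/10)
  Stage 1: F_1 = 10^(2.35/10) = 1.718, G_1 = 10^(17.8/10) = 60.26
  Stage 2: F_2 = 10^(7.53/10) = 5.662, G_2 = 10^(−6.02/10) = 0.2500
  Stage 3: F_3 = 10^(4.61/10) = 2.891, G_3 = 10^(26.7/10) = 467.7
Friis cascade:
  F = 1.718 + (5.662 − 1)/60.26 + (2.891 − 1)/15.07 = 1.921
NF = 10 log₁₀(1.921) = 2.83 dB

2.83 dB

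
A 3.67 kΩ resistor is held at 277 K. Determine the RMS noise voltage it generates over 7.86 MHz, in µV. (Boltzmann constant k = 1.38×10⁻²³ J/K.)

V_n = √(4kTRB)
4kTRB = 4 × 1.38×10⁻²³ × 277 × 3.67×10³ × 7.86×10⁶ = 4.41×10⁻¹⁰ V²
V_n = √(4.41×10⁻¹⁰) = 2.10×10⁻⁵ V = 21.0 µV

21.0 µV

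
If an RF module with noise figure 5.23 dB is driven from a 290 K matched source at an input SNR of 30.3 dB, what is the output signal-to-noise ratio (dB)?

By definition F = SNR_in/SNR_out, so in dB: SNR_out = SNR_in − NF
SNR_out = 30.3 − 5.23 = 25.07 dB

25.07 dB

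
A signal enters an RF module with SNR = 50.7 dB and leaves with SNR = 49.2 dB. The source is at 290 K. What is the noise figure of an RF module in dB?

NF (dB) = SNR_in(dB) − SNR_out(dB) when the source is at T₀
NF = 50.7 − 49.2 = 1.5 dB

1.5 dB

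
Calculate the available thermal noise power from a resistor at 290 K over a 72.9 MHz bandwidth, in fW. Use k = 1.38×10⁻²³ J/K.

292 fW

P_n = kTB = 1.38×10⁻²³ × 290 × 7.29×10⁷ = 2.92×10⁻¹³ W = 292 fW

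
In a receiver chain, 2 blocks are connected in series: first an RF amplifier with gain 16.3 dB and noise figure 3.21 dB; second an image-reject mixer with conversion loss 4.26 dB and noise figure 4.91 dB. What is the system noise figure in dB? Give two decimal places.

3.31 dB

Convert to linear (a loss of L dB is a gain of −L dB): F_i = 10^(NF_i/10), G_i = 10^(G_i,dB/10)
  Stage 1: F_1 = 10^(3.21/10) = 2.094, G_1 = 10^(16.3/10) = 42.66
  Stage 2: F_2 = 10^(4.91/10) = 3.097, G_2 = 10^(−4.26/10) = 0.3750
Friis cascade:
  F = 2.094 + (3.097 − 1)/42.66 = 2.143
NF = 10 log₁₀(2.143) = 3.31 dB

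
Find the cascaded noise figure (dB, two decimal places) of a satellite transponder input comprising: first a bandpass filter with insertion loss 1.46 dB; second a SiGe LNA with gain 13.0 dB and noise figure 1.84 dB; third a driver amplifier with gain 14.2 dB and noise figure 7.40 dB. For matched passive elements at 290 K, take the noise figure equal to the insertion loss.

3.90 dB

Convert to linear (a loss of L dB is a gain of −L dB): F_i = 10^(NF_i/10), G_i = 10^(G_i,dB/10)
  Stage 1: F_1 = 10^(1.46/10) = 1.400, G_1 = 10^(−1.46/10) = 0.7145
  Stage 2: F_2 = 10^(1.84/10) = 1.528, G_2 = 10^(13.0/10) = 19.95
  Stage 3: F_3 = 10^(7.40/10) = 5.495, G_3 = 10^(14.2/10) = 26.30
Friis cascade:
  F = 1.400 + (1.528 − 1)/0.7145 + (5.495 − 1)/14.26 = 2.453
NF = 10 log₁₀(2.453) = 3.90 dB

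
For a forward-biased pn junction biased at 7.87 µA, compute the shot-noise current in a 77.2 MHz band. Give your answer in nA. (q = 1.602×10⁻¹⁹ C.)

14.0 nA

I_n = √(2qI·B)
2qI·B = 2 × 1.602×10⁻¹⁹ × 7.87×10⁻⁶ × 7.72×10⁷ = 1.95×10⁻¹⁶ A²
I_n = √(1.95×10⁻¹⁶) = 1.40×10⁻⁸ A = 14.0 nA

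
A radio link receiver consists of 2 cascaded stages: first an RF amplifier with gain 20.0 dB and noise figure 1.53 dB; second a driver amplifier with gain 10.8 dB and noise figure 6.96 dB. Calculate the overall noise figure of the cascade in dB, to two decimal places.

1.65 dB

Convert to linear (a loss of L dB is a gain of −L dB): F_i = 10^(NF_i/10), G_i = 10^(G_i,dB/10)
  Stage 1: F_1 = 10^(1.53/10) = 1.422, G_1 = 10^(20.0/10) = 100.0
  Stage 2: F_2 = 10^(6.96/10) = 4.966, G_2 = 10^(10.8/10) = 12.02
Friis cascade:
  F = 1.422 + (4.966 − 1)/100.0 = 1.462
NF = 10 log₁₀(1.462) = 1.65 dB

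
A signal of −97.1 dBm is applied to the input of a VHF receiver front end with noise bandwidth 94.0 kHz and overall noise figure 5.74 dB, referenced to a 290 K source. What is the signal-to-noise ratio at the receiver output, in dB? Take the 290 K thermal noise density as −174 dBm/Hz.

Noise floor: N = −174 + 10 log₁₀(B) + NF
10 log₁₀(9.40×10⁴) = 49.73 dB
N = −174 + 49.73 + 5.74 = −118.53 dBm
SNR = P_sig − N = −97.1 − (−118.53) = 21.43 dB → 21.4 dB

21.4 dB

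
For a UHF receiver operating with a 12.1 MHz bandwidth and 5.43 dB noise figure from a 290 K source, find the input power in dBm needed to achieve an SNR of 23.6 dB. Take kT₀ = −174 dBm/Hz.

−74.1 dBm

Sensitivity = −174 + 10 log₁₀(B) + NF + SNR_min
= −174 + 70.83 + 5.43 + 23.6
= −74.14 dBm → −74.1 dBm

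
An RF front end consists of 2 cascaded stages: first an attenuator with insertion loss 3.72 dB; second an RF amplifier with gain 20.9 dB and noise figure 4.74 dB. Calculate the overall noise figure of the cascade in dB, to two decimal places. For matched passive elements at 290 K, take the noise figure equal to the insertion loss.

8.46 dB

Convert to linear (a loss of L dB is a gain of −L dB): F_i = 10^(NF_i/10), G_i = 10^(G_i,dB/10)
  Stage 1: F_1 = 10^(3.72/10) = 2.355, G_1 = 10^(−3.72/10) = 0.4246
  Stage 2: F_2 = 10^(4.74/10) = 2.979, G_2 = 10^(20.9/10) = 123.0
Friis cascade:
  F = 2.355 + (2.979 − 1)/0.4246 = 7.015
NF = 10 log₁₀(7.015) = 8.46 dB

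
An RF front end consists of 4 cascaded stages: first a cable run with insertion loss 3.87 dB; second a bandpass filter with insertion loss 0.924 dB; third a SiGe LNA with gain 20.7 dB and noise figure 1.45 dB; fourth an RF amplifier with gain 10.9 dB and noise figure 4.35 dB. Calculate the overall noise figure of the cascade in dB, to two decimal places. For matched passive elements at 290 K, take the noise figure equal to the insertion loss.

Convert to linear (a loss of L dB is a gain of −L dB): F_i = 10^(NF_i/10), G_i = 10^(G_i,dB/10)
  Stage 1: F_1 = 10^(3.87/10) = 2.438, G_1 = 10^(−3.87/10) = 0.4102
  Stage 2: F_2 = 10^(0.924/10) = 1.237, G_2 = 10^(−0.924/10) = 0.8084
  Stage 3: F_3 = 10^(1.45/10) = 1.396, G_3 = 10^(20.7/10) = 117.5
  Stage 4: F_4 = 10^(4.35/10) = 2.723, G_4 = 10^(10.9/10) = 12.30
Friis cascade:
  F = 2.438 + (1.237 − 1)/0.4102 + (1.396 − 1)/0.3316 + (2.723 − 1)/38.96 = 4.255
NF = 10 log₁₀(4.255) = 6.29 dB

6.29 dB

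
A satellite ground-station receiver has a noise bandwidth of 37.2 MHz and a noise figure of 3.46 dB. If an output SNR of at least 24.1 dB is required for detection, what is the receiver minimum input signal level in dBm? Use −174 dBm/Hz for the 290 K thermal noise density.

−70.7 dBm

Sensitivity = −174 + 10 log₁₀(B) + NF + SNR_min
= −174 + 75.71 + 3.46 + 24.1
= −70.73 dBm → −70.7 dBm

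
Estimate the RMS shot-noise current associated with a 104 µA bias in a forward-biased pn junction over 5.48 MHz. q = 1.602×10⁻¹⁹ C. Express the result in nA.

I_n = √(2qI·B)
2qI·B = 2 × 1.602×10⁻¹⁹ × 1.04×10⁻⁴ × 5.48×10⁶ = 1.83×10⁻¹⁶ A²
I_n = √(1.83×10⁻¹⁶) = 1.35×10⁻⁸ A = 13.5 nA

13.5 nA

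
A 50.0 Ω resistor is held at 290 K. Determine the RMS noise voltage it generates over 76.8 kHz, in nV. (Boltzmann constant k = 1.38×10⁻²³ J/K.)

248 nV

V_n = √(4kTRB)
4kTRB = 4 × 1.38×10⁻²³ × 290 × 5.00×10¹ × 7.68×10⁴ = 6.15×10⁻¹⁴ V²
V_n = √(6.15×10⁻¹⁴) = 2.48×10⁻⁷ V = 248 nV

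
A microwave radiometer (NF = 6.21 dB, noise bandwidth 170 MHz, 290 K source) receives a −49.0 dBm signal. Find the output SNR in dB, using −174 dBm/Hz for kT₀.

36.5 dB

Noise floor: N = −174 + 10 log₁₀(B) + NF
10 log₁₀(1.70×10⁸) = 82.3 dB
N = −174 + 82.3 + 6.21 = −85.49 dBm
SNR = P_sig − N = −49.0 − (−85.49) = 36.49 dB → 36.5 dB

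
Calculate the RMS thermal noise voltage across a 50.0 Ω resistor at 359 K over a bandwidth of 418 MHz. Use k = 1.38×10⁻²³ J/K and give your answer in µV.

V_n = √(4kTRB)
4kTRB = 4 × 1.38×10⁻²³ × 359 × 5.00×10¹ × 4.18×10⁸ = 4.14×10⁻¹⁰ V²
V_n = √(4.14×10⁻¹⁰) = 2.04×10⁻⁵ V = 20.4 µV

20.4 µV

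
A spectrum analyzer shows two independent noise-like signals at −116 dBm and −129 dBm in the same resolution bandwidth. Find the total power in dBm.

−115.8 dBm

Convert to linear, add, convert back:
P₁ = 2.51×10⁻¹⁵ W, P₂ = 1.26×10⁻¹⁶ W
P_tot = 2.64×10⁻¹⁵ W → 10 log₁₀(P_tot / 10⁻³) = −115.8 dBm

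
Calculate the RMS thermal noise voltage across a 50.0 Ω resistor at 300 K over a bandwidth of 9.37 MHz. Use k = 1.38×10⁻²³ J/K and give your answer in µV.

2.79 µV

V_n = √(4kTRB)
4kTRB = 4 × 1.38×10⁻²³ × 300 × 5.00×10¹ × 9.37×10⁶ = 7.76×10⁻¹² V²
V_n = √(7.76×10⁻¹²) = 2.79×10⁻⁶ V = 2.79 µV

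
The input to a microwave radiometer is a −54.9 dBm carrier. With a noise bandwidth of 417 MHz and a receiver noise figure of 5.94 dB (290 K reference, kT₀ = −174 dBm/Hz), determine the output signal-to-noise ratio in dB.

Noise floor: N = −174 + 10 log₁₀(B) + NF
10 log₁₀(4.17×10⁸) = 86.2 dB
N = −174 + 86.2 + 5.94 = −81.86 dBm
SNR = P_sig − N = −54.9 − (−81.86) = 26.96 dB → 27.0 dB

27.0 dB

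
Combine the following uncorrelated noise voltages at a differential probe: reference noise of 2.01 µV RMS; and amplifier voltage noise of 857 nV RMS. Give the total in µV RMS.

Uncorrelated sources add in power (mean-square): V_tot = √(ΣV_i²)
V_tot = √[(2.01×10⁻⁶)² + (8.57×10⁻⁷)²] = 2.19×10⁻⁶ V = 2.19 µV

2.19 µV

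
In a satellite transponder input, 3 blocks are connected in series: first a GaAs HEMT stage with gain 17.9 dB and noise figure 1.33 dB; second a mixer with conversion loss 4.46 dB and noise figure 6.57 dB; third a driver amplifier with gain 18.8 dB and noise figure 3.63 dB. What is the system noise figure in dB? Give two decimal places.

1.69 dB

Convert to linear (a loss of L dB is a gain of −L dB): F_i = 10^(NF_i/10), G_i = 10^(G_i,dB/10)
  Stage 1: F_1 = 10^(1.33/10) = 1.358, G_1 = 10^(17.9/10) = 61.66
  Stage 2: F_2 = 10^(6.57/10) = 4.539, G_2 = 10^(−4.46/10) = 0.3581
  Stage 3: F_3 = 10^(3.63/10) = 2.307, G_3 = 10^(18.8/10) = 75.86
Friis cascade:
  F = 1.358 + (4.539 − 1)/61.66 + (2.307 − 1)/22.08 = 1.475
NF = 10 log₁₀(1.475) = 1.69 dB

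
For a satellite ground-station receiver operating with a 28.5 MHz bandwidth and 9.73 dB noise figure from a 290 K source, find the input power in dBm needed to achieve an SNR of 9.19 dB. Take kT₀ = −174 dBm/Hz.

Sensitivity = −174 + 10 log₁₀(B) + NF + SNR_min
= −174 + 74.55 + 9.73 + 9.19
= −80.53 dBm → −80.5 dBm

−80.5 dBm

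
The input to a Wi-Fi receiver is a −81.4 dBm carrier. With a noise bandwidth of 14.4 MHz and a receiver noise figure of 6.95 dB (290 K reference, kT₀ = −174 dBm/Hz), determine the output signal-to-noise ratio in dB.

14.1 dB

Noise floor: N = −174 + 10 log₁₀(B) + NF
10 log₁₀(1.44×10⁷) = 71.58 dB
N = −174 + 71.58 + 6.95 = −95.47 dBm
SNR = P_sig − N = −81.4 − (−95.47) = 14.07 dB → 14.1 dB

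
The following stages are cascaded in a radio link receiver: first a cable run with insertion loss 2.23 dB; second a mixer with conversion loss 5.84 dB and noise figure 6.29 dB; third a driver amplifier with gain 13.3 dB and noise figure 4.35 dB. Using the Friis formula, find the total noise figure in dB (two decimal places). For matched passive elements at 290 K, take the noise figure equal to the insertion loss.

12.59 dB

Convert to linear (a loss of L dB is a gain of −L dB): F_i = 10^(NF_i/10), G_i = 10^(G_i,dB/10)
  Stage 1: F_1 = 10^(2.23/10) = 1.671, G_1 = 10^(−2.23/10) = 0.5984
  Stage 2: F_2 = 10^(6.29/10) = 4.256, G_2 = 10^(−5.84/10) = 0.2606
  Stage 3: F_3 = 10^(4.35/10) = 2.723, G_3 = 10^(13.3/10) = 21.38
Friis cascade:
  F = 1.671 + (4.256 − 1)/0.5984 + (2.723 − 1)/0.1560 = 18.16
NF = 10 log₁₀(18.16) = 12.59 dB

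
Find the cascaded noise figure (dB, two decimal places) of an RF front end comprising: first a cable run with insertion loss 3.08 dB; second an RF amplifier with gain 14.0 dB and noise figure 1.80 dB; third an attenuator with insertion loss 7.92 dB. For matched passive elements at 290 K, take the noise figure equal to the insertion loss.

5.44 dB

Convert to linear (a loss of L dB is a gain of −L dB): F_i = 10^(NF_i/10), G_i = 10^(G_i,dB/10)
  Stage 1: F_1 = 10^(3.08/10) = 2.032, G_1 = 10^(−3.08/10) = 0.4920
  Stage 2: F_2 = 10^(1.80/10) = 1.514, G_2 = 10^(14.0/10) = 25.12
  Stage 3: F_3 = 10^(7.92/10) = 6.194, G_3 = 10^(−7.92/10) = 0.1614
Friis cascade:
  F = 2.032 + (1.514 − 1)/0.4920 + (6.194 − 1)/12.36 = 3.496
NF = 10 log₁₀(3.496) = 5.44 dB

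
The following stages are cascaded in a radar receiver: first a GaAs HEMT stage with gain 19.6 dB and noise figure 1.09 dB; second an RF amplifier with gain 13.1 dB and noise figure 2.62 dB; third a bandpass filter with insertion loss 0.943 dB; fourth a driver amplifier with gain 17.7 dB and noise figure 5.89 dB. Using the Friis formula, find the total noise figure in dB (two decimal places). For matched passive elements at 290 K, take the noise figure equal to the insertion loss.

1.13 dB

Convert to linear (a loss of L dB is a gain of −L dB): F_i = 10^(NF_i/10), G_i = 10^(G_i,dB/10)
  Stage 1: F_1 = 10^(1.09/10) = 1.285, G_1 = 10^(19.6/10) = 91.20
  Stage 2: F_2 = 10^(2.62/10) = 1.828, G_2 = 10^(13.1/10) = 20.42
  Stage 3: F_3 = 10^(0.943/10) = 1.243, G_3 = 10^(−0.943/10) = 0.8048
  Stage 4: F_4 = 10^(5.89/10) = 3.882, G_4 = 10^(17.7/10) = 58.88
Friis cascade:
  F = 1.285 + (1.828 − 1)/91.20 + (1.243 − 1)/1862 + (3.882 − 1)/1499 = 1.296
NF = 10 log₁₀(1.296) = 1.13 dB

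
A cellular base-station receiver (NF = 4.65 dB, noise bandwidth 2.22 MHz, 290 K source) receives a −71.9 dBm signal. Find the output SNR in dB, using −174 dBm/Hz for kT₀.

Noise floor: N = −174 + 10 log₁₀(B) + NF
10 log₁₀(2.22×10⁶) = 63.46 dB
N = −174 + 63.46 + 4.65 = −105.89 dBm
SNR = P_sig − N = −71.9 − (−105.89) = 33.99 dB → 34.0 dB

34.0 dB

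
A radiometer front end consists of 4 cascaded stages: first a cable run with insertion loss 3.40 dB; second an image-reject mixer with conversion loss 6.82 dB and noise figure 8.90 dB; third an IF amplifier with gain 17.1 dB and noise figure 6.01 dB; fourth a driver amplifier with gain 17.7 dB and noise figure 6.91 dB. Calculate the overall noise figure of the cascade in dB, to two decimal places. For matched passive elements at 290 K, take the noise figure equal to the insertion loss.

16.92 dB

Convert to linear (a loss of L dB is a gain of −L dB): F_i = 10^(NF_i/10), G_i = 10^(G_i,dB/10)
  Stage 1: F_1 = 10^(3.40/10) = 2.188, G_1 = 10^(−3.40/10) = 0.4571
  Stage 2: F_2 = 10^(8.90/10) = 7.762, G_2 = 10^(−6.82/10) = 0.2080
  Stage 3: F_3 = 10^(6.01/10) = 3.990, G_3 = 10^(17.1/10) = 51.29
  Stage 4: F_4 = 10^(6.91/10) = 4.909, G_4 = 10^(17.7/10) = 58.88
Friis cascade:
  F = 2.188 + (7.762 − 1)/0.4571 + (3.990 − 1)/0.09506 + (4.909 − 1)/4.875 = 49.24
NF = 10 log₁₀(49.24) = 16.92 dB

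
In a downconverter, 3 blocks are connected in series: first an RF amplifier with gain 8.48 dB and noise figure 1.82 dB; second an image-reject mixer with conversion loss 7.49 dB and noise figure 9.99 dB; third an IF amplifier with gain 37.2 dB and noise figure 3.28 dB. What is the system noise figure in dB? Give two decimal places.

Convert to linear (a loss of L dB is a gain of −L dB): F_i = 10^(NF_i/10), G_i = 10^(G_i,dB/10)
  Stage 1: F_1 = 10^(1.82/10) = 1.521, G_1 = 10^(8.48/10) = 7.047
  Stage 2: F_2 = 10^(9.99/10) = 9.977, G_2 = 10^(−7.49/10) = 0.1782
  Stage 3: F_3 = 10^(3.28/10) = 2.128, G_3 = 10^(37.2/10) = 5248
Friis cascade:
  F = 1.521 + (9.977 − 1)/7.047 + (2.128 − 1)/1.256 = 3.693
NF = 10 log₁₀(3.693) = 5.67 dB

5.67 dB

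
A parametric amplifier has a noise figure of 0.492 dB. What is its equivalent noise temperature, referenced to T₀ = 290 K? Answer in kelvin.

F = 10^(0.492/10) = 1.11995
T_e = (F − 1)·T₀ = (1.11995 − 1) × 290 = 34.8 K

34.8 K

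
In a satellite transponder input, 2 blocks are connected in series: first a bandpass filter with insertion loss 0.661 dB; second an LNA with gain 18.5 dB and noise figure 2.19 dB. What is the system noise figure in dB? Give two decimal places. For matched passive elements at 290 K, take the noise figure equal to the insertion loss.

2.85 dB

Convert to linear (a loss of L dB is a gain of −L dB): F_i = 10^(NF_i/10), G_i = 10^(G_i,dB/10)
  Stage 1: F_1 = 10^(0.661/10) = 1.164, G_1 = 10^(−0.661/10) = 0.8588
  Stage 2: F_2 = 10^(2.19/10) = 1.656, G_2 = 10^(18.5/10) = 70.79
Friis cascade:
  F = 1.164 + (1.656 − 1)/0.8588 = 1.928
NF = 10 log₁₀(1.928) = 2.85 dB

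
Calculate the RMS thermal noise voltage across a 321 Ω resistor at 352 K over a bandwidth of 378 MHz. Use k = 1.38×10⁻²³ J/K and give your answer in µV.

48.6 µV

V_n = √(4kTRB)
4kTRB = 4 × 1.38×10⁻²³ × 352 × 3.21×10² × 3.78×10⁸ = 2.36×10⁻⁹ V²
V_n = √(2.36×10⁻⁹) = 4.86×10⁻⁵ V = 48.6 µV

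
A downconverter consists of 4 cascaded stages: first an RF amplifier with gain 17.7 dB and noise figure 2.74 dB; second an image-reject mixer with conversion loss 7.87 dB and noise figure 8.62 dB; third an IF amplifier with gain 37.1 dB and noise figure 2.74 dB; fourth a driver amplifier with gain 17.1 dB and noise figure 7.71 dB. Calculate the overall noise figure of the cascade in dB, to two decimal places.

3.18 dB

Convert to linear (a loss of L dB is a gain of −L dB): F_i = 10^(NF_i/10), G_i = 10^(G_i,dB/10)
  Stage 1: F_1 = 10^(2.74/10) = 1.879, G_1 = 10^(17.7/10) = 58.88
  Stage 2: F_2 = 10^(8.62/10) = 7.278, G_2 = 10^(−7.87/10) = 0.1633
  Stage 3: F_3 = 10^(2.74/10) = 1.879, G_3 = 10^(37.1/10) = 5129
  Stage 4: F_4 = 10^(7.71/10) = 5.902, G_4 = 10^(17.1/10) = 51.29
Friis cascade:
  F = 1.879 + (7.278 − 1)/58.88 + (1.879 − 1)/9.616 + (5.902 − 1)/4.932×10⁴ = 2.077
NF = 10 log₁₀(2.077) = 3.18 dB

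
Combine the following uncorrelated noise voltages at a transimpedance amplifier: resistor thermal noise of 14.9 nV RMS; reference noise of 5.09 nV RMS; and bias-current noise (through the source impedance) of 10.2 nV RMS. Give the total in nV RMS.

Uncorrelated sources add in power (mean-square): V_tot = √(ΣV_i²)
V_tot = √[(1.49×10⁻⁸)² + (5.09×10⁻⁹)² + (1.02×10⁻⁸)²] = 1.88×10⁻⁸ V = 18.8 nV

18.8 nV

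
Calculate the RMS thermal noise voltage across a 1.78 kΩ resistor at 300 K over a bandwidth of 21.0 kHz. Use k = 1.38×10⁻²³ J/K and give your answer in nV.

V_n = √(4kTRB)
4kTRB = 4 × 1.38×10⁻²³ × 300 × 1.78×10³ × 2.10×10⁴ = 6.19×10⁻¹³ V²
V_n = √(6.19×10⁻¹³) = 7.87×10⁻⁷ V = 787 nV

787 nV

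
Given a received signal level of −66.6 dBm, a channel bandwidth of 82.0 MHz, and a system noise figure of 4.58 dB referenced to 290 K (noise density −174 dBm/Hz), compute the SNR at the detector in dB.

Noise floor: N = −174 + 10 log₁₀(B) + NF
10 log₁₀(8.20×10⁷) = 79.14 dB
N = −174 + 79.14 + 4.58 = −90.28 dBm
SNR = P_sig − N = −66.6 − (−90.28) = 23.68 dB → 23.7 dB

23.7 dB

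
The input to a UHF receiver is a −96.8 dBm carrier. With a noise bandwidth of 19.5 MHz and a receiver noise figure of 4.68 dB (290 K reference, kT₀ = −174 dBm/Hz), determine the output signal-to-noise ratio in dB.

−0.4 dB

Noise floor: N = −174 + 10 log₁₀(B) + NF
10 log₁₀(1.95×10⁷) = 72.9 dB
N = −174 + 72.9 + 4.68 = −96.42 dBm
SNR = P_sig − N = −96.8 − (−96.42) = −0.38 dB → −0.4 dB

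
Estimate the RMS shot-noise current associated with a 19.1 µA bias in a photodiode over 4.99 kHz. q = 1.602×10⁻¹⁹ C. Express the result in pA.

I_n = √(2qI·B)
2qI·B = 2 × 1.602×10⁻¹⁹ × 1.91×10⁻⁵ × 4.99×10³ = 3.05×10⁻²⁰ A²
I_n = √(3.05×10⁻²⁰) = 1.75×10⁻¹⁰ A = 175 pA

175 pA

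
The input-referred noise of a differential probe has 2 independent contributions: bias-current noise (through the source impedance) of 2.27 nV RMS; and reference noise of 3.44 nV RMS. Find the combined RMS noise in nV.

Uncorrelated sources add in power (mean-square): V_tot = √(ΣV_i²)
V_tot = √[(2.27×10⁻⁹)² + (3.44×10⁻⁹)²] = 4.12×10⁻⁹ V = 4.12 nV

4.12 nV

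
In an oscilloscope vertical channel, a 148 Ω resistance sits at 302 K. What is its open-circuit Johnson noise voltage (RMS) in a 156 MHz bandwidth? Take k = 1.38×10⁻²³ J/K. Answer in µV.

19.6 µV

V_n = √(4kTRB)
4kTRB = 4 × 1.38×10⁻²³ × 302 × 1.48×10² × 1.56×10⁸ = 3.85×10⁻¹⁰ V²
V_n = √(3.85×10⁻¹⁰) = 1.96×10⁻⁵ V = 19.6 µV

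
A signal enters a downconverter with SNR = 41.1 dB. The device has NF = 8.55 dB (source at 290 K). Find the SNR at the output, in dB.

By definition F = SNR_in/SNR_out, so in dB: SNR_out = SNR_in − NF
SNR_out = 41.1 − 8.55 = 32.55 dB

32.55 dB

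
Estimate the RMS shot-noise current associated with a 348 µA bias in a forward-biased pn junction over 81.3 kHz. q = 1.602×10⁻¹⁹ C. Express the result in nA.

I_n = √(2qI·B)
2qI·B = 2 × 1.602×10⁻¹⁹ × 3.48×10⁻⁴ × 8.13×10⁴ = 9.06×10⁻¹⁸ A²
I_n = √(9.06×10⁻¹⁸) = 3.01×10⁻⁹ A = 3.01 nA

3.01 nA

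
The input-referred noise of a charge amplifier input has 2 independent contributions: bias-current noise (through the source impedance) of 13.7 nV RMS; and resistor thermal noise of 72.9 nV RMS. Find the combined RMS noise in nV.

74.2 nV

Uncorrelated sources add in power (mean-square): V_tot = √(ΣV_i²)
V_tot = √[(1.37×10⁻⁸)² + (7.29×10⁻⁸)²] = 7.42×10⁻⁸ V = 74.2 nV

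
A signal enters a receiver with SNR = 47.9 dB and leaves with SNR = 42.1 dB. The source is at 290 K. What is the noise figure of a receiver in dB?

5.8 dB

NF (dB) = SNR_in(dB) − SNR_out(dB) when the source is at T₀
NF = 47.9 − 42.1 = 5.8 dB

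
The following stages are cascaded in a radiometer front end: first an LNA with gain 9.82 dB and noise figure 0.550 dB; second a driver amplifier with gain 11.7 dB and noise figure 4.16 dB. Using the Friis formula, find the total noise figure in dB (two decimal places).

Convert to linear (a loss of L dB is a gain of −L dB): F_i = 10^(NF_i/10), G_i = 10^(G_i,dB/10)
  Stage 1: F_1 = 10^(0.550/10) = 1.135, G_1 = 10^(9.82/10) = 9.594
  Stage 2: F_2 = 10^(4.16/10) = 2.606, G_2 = 10^(11.7/10) = 14.79
Friis cascade:
  F = 1.135 + (2.606 − 1)/9.594 = 1.302
NF = 10 log₁₀(1.302) = 1.15 dB

1.15 dB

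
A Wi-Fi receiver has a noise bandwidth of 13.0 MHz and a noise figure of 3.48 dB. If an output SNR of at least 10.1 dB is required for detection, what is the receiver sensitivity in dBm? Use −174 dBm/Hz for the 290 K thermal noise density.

−89.3 dBm

Sensitivity = −174 + 10 log₁₀(B) + NF + SNR_min
= −174 + 71.14 + 3.48 + 10.1
= −89.28 dBm → −89.3 dBm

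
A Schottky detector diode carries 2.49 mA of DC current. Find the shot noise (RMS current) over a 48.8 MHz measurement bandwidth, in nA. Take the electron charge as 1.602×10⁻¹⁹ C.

I_n = √(2qI·B)
2qI·B = 2 × 1.602×10⁻¹⁹ × 2.49×10⁻³ × 4.88×10⁷ = 3.89×10⁻¹⁴ A²
I_n = √(3.89×10⁻¹⁴) = 1.97×10⁻⁷ A = 197 nA

197 nA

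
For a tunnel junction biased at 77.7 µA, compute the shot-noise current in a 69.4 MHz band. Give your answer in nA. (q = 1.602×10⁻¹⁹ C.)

I_n = √(2qI·B)
2qI·B = 2 × 1.602×10⁻¹⁹ × 7.77×10⁻⁵ × 6.94×10⁷ = 1.73×10⁻¹⁵ A²
I_n = √(1.73×10⁻¹⁵) = 4.16×10⁻⁸ A = 41.6 nA

41.6 nA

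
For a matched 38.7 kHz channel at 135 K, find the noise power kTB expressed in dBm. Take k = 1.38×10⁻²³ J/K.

P_n = kTB = 1.38×10⁻²³ × 135 × 3.87×10⁴ = 7.21×10⁻¹⁷ W
In dBm: 10 log₁₀(7.21×10⁻¹⁷ / 10⁻³) = −131.4 dBm

−131.4 dBm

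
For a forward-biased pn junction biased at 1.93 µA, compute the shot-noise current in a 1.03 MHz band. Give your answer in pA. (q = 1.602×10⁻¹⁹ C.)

798 pA

I_n = √(2qI·B)
2qI·B = 2 × 1.602×10⁻¹⁹ × 1.93×10⁻⁶ × 1.03×10⁶ = 6.37×10⁻¹⁹ A²
I_n = √(6.37×10⁻¹⁹) = 7.98×10⁻¹⁰ A = 798 pA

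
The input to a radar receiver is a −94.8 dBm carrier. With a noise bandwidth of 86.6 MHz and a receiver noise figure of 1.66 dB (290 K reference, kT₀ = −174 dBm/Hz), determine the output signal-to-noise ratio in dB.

Noise floor: N = −174 + 10 log₁₀(B) + NF
10 log₁₀(8.66×10⁷) = 79.38 dB
N = −174 + 79.38 + 1.66 = −92.96 dBm
SNR = P_sig − N = −94.8 − (−92.96) = −1.84 dB → −1.8 dB

−1.8 dB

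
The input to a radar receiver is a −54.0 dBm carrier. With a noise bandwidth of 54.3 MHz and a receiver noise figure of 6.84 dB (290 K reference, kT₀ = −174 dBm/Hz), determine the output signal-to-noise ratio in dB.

Noise floor: N = −174 + 10 log₁₀(B) + NF
10 log₁₀(5.43×10⁷) = 77.35 dB
N = −174 + 77.35 + 6.84 = −89.81 dBm
SNR = P_sig − N = −54.0 − (−89.81) = 35.81 dB → 35.8 dB

35.8 dB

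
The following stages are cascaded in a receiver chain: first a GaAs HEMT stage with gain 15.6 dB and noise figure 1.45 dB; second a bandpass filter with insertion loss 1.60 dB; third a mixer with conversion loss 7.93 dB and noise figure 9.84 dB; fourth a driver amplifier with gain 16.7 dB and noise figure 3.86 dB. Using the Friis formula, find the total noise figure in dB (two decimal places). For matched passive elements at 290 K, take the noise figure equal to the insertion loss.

3.24 dB

Convert to linear (a loss of L dB is a gain of −L dB): F_i = 10^(NF_i/10), G_i = 10^(G_i,dB/10)
  Stage 1: F_1 = 10^(1.45/10) = 1.396, G_1 = 10^(15.6/10) = 36.31
  Stage 2: F_2 = 10^(1.60/10) = 1.445, G_2 = 10^(−1.60/10) = 0.6918
  Stage 3: F_3 = 10^(9.84/10) = 9.638, G_3 = 10^(−7.93/10) = 0.1611
  Stage 4: F_4 = 10^(3.86/10) = 2.432, G_4 = 10^(16.7/10) = 46.77
Friis cascade:
  F = 1.396 + (1.445 − 1)/36.31 + (9.638 − 1)/25.12 + (2.432 − 1)/4.046 = 2.107
NF = 10 log₁₀(2.107) = 3.24 dB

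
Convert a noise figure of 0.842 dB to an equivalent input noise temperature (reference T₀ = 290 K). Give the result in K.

F = 10^(0.842/10) = 1.21395
T_e = (F − 1)·T₀ = (1.21395 − 1) × 290 = 62.0 K

62.0 K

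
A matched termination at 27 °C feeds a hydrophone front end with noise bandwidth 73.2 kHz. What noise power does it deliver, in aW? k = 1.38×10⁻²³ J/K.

T = 27 °C + 273.15 = 300.15 K
P_n = kTB = 1.38×10⁻²³ × 300.15 × 7.32×10⁴ = 3.03×10⁻¹⁶ W = 303 aW

303 aW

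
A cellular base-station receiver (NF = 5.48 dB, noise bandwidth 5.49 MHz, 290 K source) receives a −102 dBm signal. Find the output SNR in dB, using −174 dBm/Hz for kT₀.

−0.9 dB

Noise floor: N = −174 + 10 log₁₀(B) + NF
10 log₁₀(5.49×10⁶) = 67.4 dB
N = −174 + 67.4 + 5.48 = −101.12 dBm
SNR = P_sig − N = −102 − (−101.12) = −0.88 dB → −0.9 dB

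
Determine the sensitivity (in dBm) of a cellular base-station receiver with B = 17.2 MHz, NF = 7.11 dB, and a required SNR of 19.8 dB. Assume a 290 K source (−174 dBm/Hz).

−74.7 dBm

Sensitivity = −174 + 10 log₁₀(B) + NF + SNR_min
= −174 + 72.36 + 7.11 + 19.8
= −74.73 dBm → −74.7 dBm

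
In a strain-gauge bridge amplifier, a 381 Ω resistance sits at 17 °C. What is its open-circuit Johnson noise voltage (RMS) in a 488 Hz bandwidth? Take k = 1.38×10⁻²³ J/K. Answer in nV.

54.6 nV

T = 17 °C + 273.15 = 290.15 K
V_n = √(4kTRB)
4kTRB = 4 × 1.38×10⁻²³ × 290.15 × 3.81×10² × 4.88×10² = 2.98×10⁻¹⁵ V²
V_n = √(2.98×10⁻¹⁵) = 5.46×10⁻⁸ V = 54.6 nV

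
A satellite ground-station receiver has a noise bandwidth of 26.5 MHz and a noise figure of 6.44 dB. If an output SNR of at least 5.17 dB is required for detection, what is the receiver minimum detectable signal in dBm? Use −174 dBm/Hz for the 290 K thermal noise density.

−88.2 dBm

Sensitivity = −174 + 10 log₁₀(B) + NF + SNR_min
= −174 + 74.23 + 6.44 + 5.17
= −88.16 dBm → −88.2 dBm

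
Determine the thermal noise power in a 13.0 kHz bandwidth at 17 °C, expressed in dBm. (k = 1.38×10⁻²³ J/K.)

T = 17 °C + 273.15 = 290.15 K
P_n = kTB = 1.38×10⁻²³ × 290.15 × 1.30×10⁴ = 5.21×10⁻¹⁷ W
In dBm: 10 log₁₀(5.21×10⁻¹⁷ / 10⁻³) = −132.8 dBm

−132.8 dBm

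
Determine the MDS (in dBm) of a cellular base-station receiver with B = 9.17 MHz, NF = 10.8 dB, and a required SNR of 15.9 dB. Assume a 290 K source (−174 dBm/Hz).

Sensitivity = −174 + 10 log₁₀(B) + NF + SNR_min
= −174 + 69.62 + 10.8 + 15.9
= −77.68 dBm → −77.7 dBm

−77.7 dBm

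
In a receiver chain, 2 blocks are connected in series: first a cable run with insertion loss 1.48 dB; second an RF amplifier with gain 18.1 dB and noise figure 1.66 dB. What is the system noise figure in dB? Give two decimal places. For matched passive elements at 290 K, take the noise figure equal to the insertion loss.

3.14 dB

Convert to linear (a loss of L dB is a gain of −L dB): F_i = 10^(NF_i/10), G_i = 10^(G_i,dB/10)
  Stage 1: F_1 = 10^(1.48/10) = 1.406, G_1 = 10^(−1.48/10) = 0.7112
  Stage 2: F_2 = 10^(1.66/10) = 1.466, G_2 = 10^(18.1/10) = 64.57
Friis cascade:
  F = 1.406 + (1.466 − 1)/0.7112 = 2.061
NF = 10 log₁₀(2.061) = 3.14 dB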